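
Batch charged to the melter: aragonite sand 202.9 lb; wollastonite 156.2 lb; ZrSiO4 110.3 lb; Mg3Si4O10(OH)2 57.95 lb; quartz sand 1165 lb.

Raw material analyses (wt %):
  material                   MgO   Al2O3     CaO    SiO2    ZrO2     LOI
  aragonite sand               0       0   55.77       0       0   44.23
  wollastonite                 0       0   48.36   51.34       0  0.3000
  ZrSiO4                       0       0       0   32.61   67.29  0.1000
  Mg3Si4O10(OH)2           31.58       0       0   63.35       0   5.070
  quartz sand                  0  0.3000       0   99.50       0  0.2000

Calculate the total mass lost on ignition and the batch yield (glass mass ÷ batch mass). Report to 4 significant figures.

Values along the way appear (rounded to 4 significant digits) in the working — the whole derivation carries exact precision through every step. Each reported result is rounded only once; derived quantities are re-derived from the weighed amounts for 1597 lb of glass in full precision (net glass mass, the totals, ignition loss, yield, the five compositions) as set out in the question or the answer.
LOI of each material in turn:
  aragonite sand: 202.9 × 0.4423 = 89.74 lb
  wollastonite: 156.2 × 0.003000 = 0.4686 lb
  ZrSiO4: 110.3 × 0.001000 = 0.1103 lb
  Mg3Si4O10(OH)2: 57.95 × 0.05070 = 2.938 lb
  quartz sand: 1165 × 0.002000 = 2.330 lb
Total LOI = 95.59 lb
Glass = batch − LOI = 1692 − 95.59 = 1597 lb

LOI loss = 95.59 lb; glass = 1597 lb; yield = 94.35%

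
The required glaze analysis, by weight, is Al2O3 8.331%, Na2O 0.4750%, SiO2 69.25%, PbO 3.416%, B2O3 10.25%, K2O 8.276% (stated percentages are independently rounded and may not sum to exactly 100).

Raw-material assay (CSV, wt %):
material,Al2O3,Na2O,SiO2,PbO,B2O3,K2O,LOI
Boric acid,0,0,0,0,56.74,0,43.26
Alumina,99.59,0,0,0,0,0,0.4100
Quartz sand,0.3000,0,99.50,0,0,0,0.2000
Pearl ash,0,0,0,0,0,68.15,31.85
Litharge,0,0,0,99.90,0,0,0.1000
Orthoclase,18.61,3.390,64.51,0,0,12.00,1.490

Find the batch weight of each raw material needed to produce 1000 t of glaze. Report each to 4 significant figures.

Batch per 1000 t glaze:
  Boric acid: 180.6 t
  Alumina: 55.65 t
  Quartz sand: 605.1 t
  Pearl ash: 96.77 t
  Litharge: 34.19 t
  Orthoclase: 140.1 t
Total batch = 1112 t; LOI loss = 112.5 t; yield = 89.89%

The working math runs at full float precision from start to finish; mid-chain values are displayed (rounded to four significant figures) within the worked lines. Each reported figure is rounded once only — the derived quantities (net glass mass, the totals, six oxide percentages, yield, LOI) are recomputed in exact precision from the weighed amounts on 1000 t of glass as given in the problem or answer text.
Oxide-by-oxide targets in 1000 t glaze:
  Al2O3: 8.331% × 1000 = 83.31 t
  Na2O: 0.4750% × 1000 = 4.750 t
  SiO2: 69.25% × 1000 = 692.5 t
  PbO: 3.416% × 1000 = 34.16 t
  B2O3: 10.25% × 1000 = 102.5 t
  K2O: 8.276% × 1000 = 82.76 t
Per-oxide balance check per the reported batch figures, per the basis as stated (every target is met by its sum once rounding is allowed for):
  Al2O3: 55.65·0.9959 + 605.1·0.003000 + 140.1·0.1861 = 83.31 t (target 83.31 t)
  Na2O: 140.1·0.03390 = 4.749 t (target 4.750 t)
  SiO2: 605.1·0.9950 + 140.1·0.6451 = 692.5 t (target 692.5 t)
  PbO: 34.19·0.9990 = 34.16 t (target 34.16 t)
  B2O3: 180.6·0.5674 = 102.5 t (target 102.5 t)
  K2O: 96.77·0.6815 + 140.1·0.1200 = 82.76 t (target 82.76 t)
Glass-mass bookkeeping: total batch − LOI = 999.9 t (the targets, summed, come to 1000 t; against the stated basis, 1000 t — a pure rounding effect).
Batch total: Σ batch = 1112 t; Σ batch·LOI gives LOI loss = 112.5 t; as yield: glass ÷ batch → 89.89%.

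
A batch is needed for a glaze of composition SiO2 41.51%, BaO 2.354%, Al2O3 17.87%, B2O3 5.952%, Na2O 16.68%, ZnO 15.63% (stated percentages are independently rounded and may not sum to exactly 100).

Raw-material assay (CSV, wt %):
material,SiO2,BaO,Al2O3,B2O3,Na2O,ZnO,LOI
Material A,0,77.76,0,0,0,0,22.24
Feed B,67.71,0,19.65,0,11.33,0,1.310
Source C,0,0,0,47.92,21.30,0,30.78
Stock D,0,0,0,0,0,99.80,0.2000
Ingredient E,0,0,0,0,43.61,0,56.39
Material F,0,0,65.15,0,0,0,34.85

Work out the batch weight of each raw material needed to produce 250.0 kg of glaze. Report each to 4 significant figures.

The working math keeps full float precision at each step. Intermediates appear rounded to four significant digits in the working; each reported value undergoes a single rounding — all derived quantities are computed in full float precision (the totals, net glass mass, the yield, the six compositions, LOI) from the batch weights at 250.0 kg of glass exactly as shown in the question or the answer.
Per-oxide target masses for 250.0 kg glaze:
  SiO2: 41.51% × 250.0 = 103.8 kg
  BaO: 2.354% × 250.0 = 5.885 kg
  Al2O3: 17.87% × 250.0 = 44.68 kg
  B2O3: 5.952% × 250.0 = 14.88 kg
  Na2O: 16.68% × 250.0 = 41.70 kg
  ZnO: 15.63% × 250.0 = 39.08 kg
Checking each oxide sum given the weights on record, under the basis named above (sum by sum, the targets are met exact up to rounding of places):
  SiO2: 153.3·0.6771 = 103.8 kg (target 103.8 kg)
  BaO: 7.568·0.7776 = 5.885 kg (target 5.885 kg)
  Al2O3: 153.3·0.1965 + 22.35·0.6515 = 44.68 kg (target 44.68 kg)
  B2O3: 31.05·0.4792 = 14.88 kg (target 14.88 kg)
  Na2O: 153.3·0.1133 + 31.05·0.2130 + 40.64·0.4361 = 41.71 kg (target 41.70 kg)
  ZnO: 39.15·0.9980 = 39.07 kg (target 39.08 kg)
Glass mass check: batch Σ − ignition loss = 250.0 kg (per-oxide target masses sum to 250.0 kg; with the basis standing at 250.0 kg — a pure rounding effect).
Batch grand total — Σ batch = 294.1 kg; LOI loss = Σ batch·LOI = 44.03 kg; the yield ratio, glass ÷ batch: 85.03%.

Batch per 250.0 kg glaze:
  Material A: 7.568 kg
  Feed B: 153.3 kg
  Source C: 31.05 kg
  Stock D: 39.15 kg
  Ingredient E: 40.64 kg
  Material F: 22.35 kg
Total batch = 294.1 kg; LOI loss = 44.03 kg; yield = 85.03%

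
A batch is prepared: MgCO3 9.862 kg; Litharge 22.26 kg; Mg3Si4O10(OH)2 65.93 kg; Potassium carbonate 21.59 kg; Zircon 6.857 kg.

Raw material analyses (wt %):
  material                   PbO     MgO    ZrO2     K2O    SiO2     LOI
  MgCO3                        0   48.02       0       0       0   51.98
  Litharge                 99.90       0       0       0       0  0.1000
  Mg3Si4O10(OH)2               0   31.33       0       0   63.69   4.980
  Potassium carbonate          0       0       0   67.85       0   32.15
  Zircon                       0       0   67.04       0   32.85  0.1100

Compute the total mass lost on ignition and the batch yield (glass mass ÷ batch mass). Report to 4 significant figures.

LOI loss = 15.38 kg; glass = 111.1 kg; yield = 87.84%

Exact precision is maintained from start to finish; intermediates are printed with 4-significant-figure rounding alongside each step — a single rounding produces each reported value — all derived quantities (totals, yield, glass mass, ignition loss, five oxide percentages) are rebuilt starting from the weights for 111.1 kg of glass at exact precision as written in question or answer.
LOI of each material in turn:
  MgCO3: 9.862 × 0.5198 = 5.126 kg
  Litharge: 22.26 × 0.001000 = 0.02226 kg
  Mg3Si4O10(OH)2: 65.93 × 0.04980 = 3.283 kg
  Potassium carbonate: 21.59 × 0.3215 = 6.941 kg
  Zircon: 6.857 × 0.001100 = 0.007543 kg
Total LOI = 15.38 kg
Glass = batch − LOI = 126.5 − 15.38 = 111.1 kg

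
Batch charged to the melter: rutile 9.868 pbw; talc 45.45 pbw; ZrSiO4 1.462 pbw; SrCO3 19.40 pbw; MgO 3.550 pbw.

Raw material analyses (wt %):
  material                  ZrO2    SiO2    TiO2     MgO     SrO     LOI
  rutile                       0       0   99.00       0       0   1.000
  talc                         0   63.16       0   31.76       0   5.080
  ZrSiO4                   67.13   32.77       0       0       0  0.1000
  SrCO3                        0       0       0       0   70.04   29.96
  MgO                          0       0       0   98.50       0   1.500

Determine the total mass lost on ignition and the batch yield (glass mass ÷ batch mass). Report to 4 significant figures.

LOI loss = 8.274 pbw; glass = 71.46 pbw; yield = 89.62%

All internal work maintains exact precision at all times; mid-chain values appear rounded to 4 significant digits. A single rounding yields each reported number; all derived quantities (glass mass, the totals, the yield, the five compositions, ignition loss) are rebuilt from the weighed amounts per 71.46 pbw of glass in full precision, as written in question or answer.
Material-by-material LOI:
  rutile: 9.868 × 0.01000 = 0.09868 pbw
  talc: 45.45 × 0.05080 = 2.309 pbw
  ZrSiO4: 1.462 × 0.001000 = 0.001462 pbw
  SrCO3: 19.40 × 0.2996 = 5.812 pbw
  MgO: 3.550 × 0.01500 = 0.05325 pbw
Total LOI = 8.274 pbw
Glass = batch − LOI = 79.73 − 8.274 = 71.46 pbw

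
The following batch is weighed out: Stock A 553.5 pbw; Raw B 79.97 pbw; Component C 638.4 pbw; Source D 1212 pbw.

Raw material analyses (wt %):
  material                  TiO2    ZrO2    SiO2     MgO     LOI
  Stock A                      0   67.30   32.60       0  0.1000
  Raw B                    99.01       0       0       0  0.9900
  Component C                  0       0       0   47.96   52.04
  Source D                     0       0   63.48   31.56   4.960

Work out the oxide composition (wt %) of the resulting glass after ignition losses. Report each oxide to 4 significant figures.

Glass mass = 2090 pbw (batch 2484 − LOI 393.7).
Composition: TiO2 3.788%, ZrO2 17.82%, SiO2 45.44%, MgO 32.95%

Intermediates appear, with 4-significant-digit rounding, in the printout — every computation keeps exact precision from first step to last. A single rounding finalizes each reported figure — the derived quantities, which include the yield, four oxide percentages, the totals, glass mass, LOI, are computed in full precision, as quoted within the problem or the answer, starting from the weights at 2090 pbw of glass.
Delivered oxide masses:
  TiO2: 79.97·0.9901 = 79.18 pbw
  ZrO2: 553.5·0.6730 = 372.5 pbw
  SiO2: 553.5·0.3260 + 1212·0.6348 = 949.8 pbw
  MgO: 638.4·0.4796 + 1212·0.3156 = 688.7 pbw
LOI: 553.5·0.001000 + 79.97·0.009900 + 638.4·0.5204 + 1212·0.04960 = 393.7 pbw
Resulting glass, batch − LOI: 2484 − 393.7 = 2090 pbw (matching Σ of the oxides)
wt % = oxide mass / glass mass × 100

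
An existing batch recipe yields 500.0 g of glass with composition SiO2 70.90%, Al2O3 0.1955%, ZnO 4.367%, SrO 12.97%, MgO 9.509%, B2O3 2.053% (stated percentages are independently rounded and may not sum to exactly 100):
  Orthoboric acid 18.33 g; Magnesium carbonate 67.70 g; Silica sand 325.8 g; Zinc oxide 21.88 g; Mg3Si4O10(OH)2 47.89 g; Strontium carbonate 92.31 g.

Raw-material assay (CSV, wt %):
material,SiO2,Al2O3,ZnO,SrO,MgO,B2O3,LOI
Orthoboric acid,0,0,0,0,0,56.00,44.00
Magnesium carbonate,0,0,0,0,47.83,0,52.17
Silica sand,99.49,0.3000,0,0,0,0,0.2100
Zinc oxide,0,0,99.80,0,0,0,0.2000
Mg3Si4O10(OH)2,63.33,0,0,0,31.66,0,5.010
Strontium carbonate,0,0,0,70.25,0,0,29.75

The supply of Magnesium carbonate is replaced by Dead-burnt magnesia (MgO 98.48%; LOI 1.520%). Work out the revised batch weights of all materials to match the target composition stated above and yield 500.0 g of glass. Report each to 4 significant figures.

Mid-chain values appear, rounded to four significant digits, at each printed step. Full precision is maintained at every stage. Each reported value is rounded only once. All derived quantities, including yield, the totals, the six compositions, net glass mass, LOI, are rebuilt using the weight values for 500.0 g of glass in exact precision, exactly as printed in question or answer.
Oxide-by-oxide targets in 500.0 g glass:
  SiO2: 70.90% × 500.0 = 354.5 g
  Al2O3: 0.1955% × 500.0 = 0.9775 g
  ZnO: 4.367% × 500.0 = 21.84 g
  SrO: 12.97% × 500.0 = 64.85 g
  MgO: 9.509% × 500.0 = 47.54 g
  B2O3: 2.053% × 500.0 = 10.26 g
Verifying the oxide balance given the weights on record, at the basis given (sums match the target masses given rounding of the digits):
  SiO2: 325.8·0.9949 + 47.89·0.6333 = 354.5 g (target 354.5 g)
  Al2O3: 325.8·0.003000 = 0.9774 g (target 0.9775 g)
  ZnO: 21.88·0.9980 = 21.84 g (target 21.84 g)
  SrO: 92.31·0.7025 = 64.85 g (target 64.85 g)
  MgO: 32.88·0.9848 + 47.89·0.3166 = 47.54 g (target 47.54 g)
  B2O3: 18.33·0.5600 = 10.26 g (target 10.26 g)
The glass-mass cross-check: total batch − LOI = 499.9 g (per-oxide target masses sum to 500.0 g; with the basis standing at 500.0 g — gaps are rounding artifacts).
Whole-batch sum: Σ batch = 539.1 g; loss to ignition Σ batch·LOI = 39.15 g; the yield ratio, glass ÷ batch: 92.74%.

Revised batch per 500.0 g glass:
  Orthoboric acid: 18.33 g
  Dead-burnt magnesia: 32.88 g
  Silica sand: 325.8 g
  Zinc oxide: 21.88 g
  Mg3Si4O10(OH)2: 47.89 g
  Strontium carbonate: 92.31 g
Total batch = 539.1 g; LOI loss = 39.15 g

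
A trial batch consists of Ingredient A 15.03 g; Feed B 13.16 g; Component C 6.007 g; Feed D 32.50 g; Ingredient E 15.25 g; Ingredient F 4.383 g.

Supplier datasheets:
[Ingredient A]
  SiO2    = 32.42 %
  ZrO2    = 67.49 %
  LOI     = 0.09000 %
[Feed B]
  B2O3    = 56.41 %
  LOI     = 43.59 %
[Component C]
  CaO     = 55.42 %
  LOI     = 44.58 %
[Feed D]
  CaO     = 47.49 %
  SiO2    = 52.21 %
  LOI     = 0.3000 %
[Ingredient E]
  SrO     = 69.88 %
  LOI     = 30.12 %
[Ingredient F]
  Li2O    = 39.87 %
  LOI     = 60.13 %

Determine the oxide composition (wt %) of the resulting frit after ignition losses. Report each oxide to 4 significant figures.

The whole derivation runs at exact precision in all steps; working values are displayed, rounded to 4 significant digits, as written; exactly one rounding goes into each reported value; all derived quantities (LOI, net glass mass, totals, yield, six oxide percentages) are carried at full float precision from the weighed amounts on 70.58 g of glass exactly as printed in problem or answer.
What the batch supplies per oxide:
  SrO: 15.25·0.6988 = 10.66 g
  CaO: 6.007·0.5542 + 32.50·0.4749 = 18.76 g
  Li2O: 4.383·0.3987 = 1.748 g
  B2O3: 13.16·0.5641 = 7.424 g
  SiO2: 15.03·0.3242 + 32.50·0.5221 = 21.84 g
  ZrO2: 15.03·0.6749 = 10.14 g
LOI: 15.03·9.000e-04 + 13.16·0.4359 + 6.007·0.4458 + 32.50·0.003000 + 15.25·0.3012 + 4.383·0.6013 = 15.75 g
Net of LOI, the glass mass = 86.33 − 15.75 = 70.58 g (= the summed oxide contributions)
wt %: oxide over glass, times 100

Glass mass = 70.58 g (batch 86.33 − LOI 15.75).
Composition: SrO 15.10%, CaO 26.59%, Li2O 2.476%, B2O3 10.52%, SiO2 30.95%, ZrO2 14.37%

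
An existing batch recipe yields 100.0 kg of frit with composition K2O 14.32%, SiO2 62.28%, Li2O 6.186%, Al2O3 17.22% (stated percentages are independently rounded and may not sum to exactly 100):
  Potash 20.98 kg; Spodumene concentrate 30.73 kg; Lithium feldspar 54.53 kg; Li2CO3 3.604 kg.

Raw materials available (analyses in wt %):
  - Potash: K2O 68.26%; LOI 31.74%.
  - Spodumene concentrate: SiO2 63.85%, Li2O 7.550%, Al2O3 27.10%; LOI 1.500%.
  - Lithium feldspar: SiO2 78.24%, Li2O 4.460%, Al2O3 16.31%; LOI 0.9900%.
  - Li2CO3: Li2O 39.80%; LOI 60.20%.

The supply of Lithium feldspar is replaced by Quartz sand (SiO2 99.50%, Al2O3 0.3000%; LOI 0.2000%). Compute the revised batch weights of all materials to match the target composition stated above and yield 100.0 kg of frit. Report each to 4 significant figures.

Values along the way are displayed (rounded to 4 significant figures) at each printed step — the working math holds exact precision through the solve. Each reported result takes just one rounding; derived quantities (ignition loss, the totals, glass mass, the four compositions, yield) are carried at full precision from the batch weights for 100.0 kg of glass, as written in problem or answer.
Target masses of each oxide per 100.0 kg frit:
  K2O: 14.32% × 100.0 = 14.32 kg
  SiO2: 62.28% × 100.0 = 62.28 kg
  Li2O: 6.186% × 100.0 = 6.186 kg
  Al2O3: 17.22% × 100.0 = 17.22 kg
Sums-versus-targets review from the weights as reported, for the quoted basis mass (oxide sums agree with the targets exact up to rounding of places):
  K2O: 20.98·0.6826 = 14.32 kg (target 14.32 kg)
  SiO2: 63.30·0.6385 + 21.97·0.9950 = 62.28 kg (target 62.28 kg)
  Li2O: 63.30·0.07550 + 3.535·0.3980 = 6.186 kg (target 6.186 kg)
  Al2O3: 63.30·0.2710 + 21.97·0.003000 = 17.22 kg (target 17.22 kg)
Glass-mass bookkeeping: whole batch net of LOI = 100.0 kg (summing oxide targets gives 100.0 kg; with the basis standing at 100.0 kg — gaps are rounding artifacts).
Batch total: Σ batch = 109.8 kg; loss to ignition Σ batch·LOI = 9.781 kg; the yield ratio, glass ÷ batch: 91.09%.

Revised batch per 100.0 kg frit:
  Potash: 20.98 kg
  Spodumene concentrate: 63.30 kg
  Quartz sand: 21.97 kg
  Li2CO3: 3.535 kg
Total batch = 109.8 kg; LOI loss = 9.781 kg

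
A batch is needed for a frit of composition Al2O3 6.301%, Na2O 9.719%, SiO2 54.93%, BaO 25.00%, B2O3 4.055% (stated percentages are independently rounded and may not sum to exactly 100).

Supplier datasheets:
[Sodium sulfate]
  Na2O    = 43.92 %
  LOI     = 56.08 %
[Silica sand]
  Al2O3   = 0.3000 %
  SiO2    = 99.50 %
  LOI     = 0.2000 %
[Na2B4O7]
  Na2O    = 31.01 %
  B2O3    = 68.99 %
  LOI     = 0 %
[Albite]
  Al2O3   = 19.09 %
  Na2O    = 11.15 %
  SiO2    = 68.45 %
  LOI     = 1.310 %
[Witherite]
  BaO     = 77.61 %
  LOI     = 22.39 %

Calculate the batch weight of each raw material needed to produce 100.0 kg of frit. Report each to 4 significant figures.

Batch per 100.0 kg frit:
  Sodium sulfate: 9.731 kg
  Silica sand: 32.85 kg
  Na2B4O7: 5.878 kg
  Albite: 32.49 kg
  Witherite: 32.21 kg
Total batch = 113.2 kg; LOI loss = 13.16 kg; yield = 88.37%

Intermediates are shown, rounded to 4 significant figures, across the worked steps; each numeric step keeps full precision end to end — a single rounding finalizes each reported figure; all derived quantities, including five oxide percentages, glass mass, ignition loss, yield, the totals, are rebuilt using the weight values for 100.0 kg of glass in full precision as written in problem or answer.
Oxide-by-oxide targets in 100.0 kg frit:
  Al2O3: 6.301% × 100.0 = 6.301 kg
  Na2O: 9.719% × 100.0 = 9.719 kg
  SiO2: 54.93% × 100.0 = 54.93 kg
  BaO: 25.00% × 100.0 = 25.00 kg
  B2O3: 4.055% × 100.0 = 4.055 kg
Verifying the oxide balance given the weights on record, under the basis named above (sums match the target masses net of answer rounding effects):
  Al2O3: 32.85·0.003000 + 32.49·0.1909 = 6.301 kg (target 6.301 kg)
  Na2O: 9.731·0.4392 + 5.878·0.3101 + 32.49·0.1115 = 9.719 kg (target 9.719 kg)
  SiO2: 32.85·0.9950 + 32.49·0.6845 = 54.93 kg (target 54.93 kg)
  BaO: 32.21·0.7761 = 25.00 kg (target 25.00 kg)
  B2O3: 5.878·0.6899 = 4.055 kg (target 4.055 kg)
Glass-mass sanity pass: net batch after ignition = 100.0 kg (summing oxide targets gives 100.0 kg; with the basis standing at 100.0 kg — rounding explains the deltas).
Whole-batch sum: Σ batch = 113.2 kg; loss to ignition Σ batch·LOI = 13.16 kg; yield: glass divided by total = 88.37%.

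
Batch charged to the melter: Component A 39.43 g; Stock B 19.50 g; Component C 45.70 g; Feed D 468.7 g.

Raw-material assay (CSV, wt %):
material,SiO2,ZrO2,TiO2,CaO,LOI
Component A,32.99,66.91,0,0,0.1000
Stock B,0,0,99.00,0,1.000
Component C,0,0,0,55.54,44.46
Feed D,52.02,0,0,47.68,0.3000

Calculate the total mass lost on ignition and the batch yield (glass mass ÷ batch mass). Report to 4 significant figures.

LOI loss = 21.96 g; glass = 551.4 g; yield = 96.17%

Values along the way appear (rounded to four significant figures) alongside each step — the whole derivation maintains exact precision at every stage; each reported number receives exactly one rounding. All derived quantities are rebuilt at full precision (yield, the totals, LOI, net glass mass, the four compositions) starting from the weights per 551.4 g of glass, precisely as stated by problem or answer.
Material-by-material LOI:
  Component A: 39.43 × 0.001000 = 0.03943 g
  Stock B: 19.50 × 0.01000 = 0.1950 g
  Component C: 45.70 × 0.4446 = 20.32 g
  Feed D: 468.7 × 0.003000 = 1.406 g
Total LOI = 21.96 g
Glass = batch − LOI = 573.3 − 21.96 = 551.4 g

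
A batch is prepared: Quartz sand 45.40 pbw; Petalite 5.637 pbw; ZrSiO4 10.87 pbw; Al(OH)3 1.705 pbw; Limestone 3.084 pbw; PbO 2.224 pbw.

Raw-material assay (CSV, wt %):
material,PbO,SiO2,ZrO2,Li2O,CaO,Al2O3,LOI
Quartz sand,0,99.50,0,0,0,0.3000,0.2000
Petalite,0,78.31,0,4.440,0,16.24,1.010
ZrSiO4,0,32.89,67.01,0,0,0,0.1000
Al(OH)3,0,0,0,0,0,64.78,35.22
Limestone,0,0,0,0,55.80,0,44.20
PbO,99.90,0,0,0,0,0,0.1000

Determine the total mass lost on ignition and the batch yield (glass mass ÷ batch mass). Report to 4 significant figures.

All arithmetic runs at full precision through every step — mid-chain values are printed with 4-significant-digit rounding in the printout. Each reported value is rounded once only — derived quantities are computed from the weighed amounts at 66.80 pbw of glass in exact precision (glass mass, six oxide percentages, totals, ignition loss, yield), as written in the problem or the answer.
Per-material ignition loss:
  Quartz sand: 45.40 × 0.002000 = 0.09080 pbw
  Petalite: 5.637 × 0.01010 = 0.05693 pbw
  ZrSiO4: 10.87 × 0.001000 = 0.01087 pbw
  Al(OH)3: 1.705 × 0.3522 = 0.6005 pbw
  Limestone: 3.084 × 0.4420 = 1.363 pbw
  PbO: 2.224 × 0.001000 = 0.002224 pbw
Total LOI = 2.124 pbw
Glass = batch − LOI = 68.92 − 2.124 = 66.80 pbw

LOI loss = 2.124 pbw; glass = 66.80 pbw; yield = 96.92%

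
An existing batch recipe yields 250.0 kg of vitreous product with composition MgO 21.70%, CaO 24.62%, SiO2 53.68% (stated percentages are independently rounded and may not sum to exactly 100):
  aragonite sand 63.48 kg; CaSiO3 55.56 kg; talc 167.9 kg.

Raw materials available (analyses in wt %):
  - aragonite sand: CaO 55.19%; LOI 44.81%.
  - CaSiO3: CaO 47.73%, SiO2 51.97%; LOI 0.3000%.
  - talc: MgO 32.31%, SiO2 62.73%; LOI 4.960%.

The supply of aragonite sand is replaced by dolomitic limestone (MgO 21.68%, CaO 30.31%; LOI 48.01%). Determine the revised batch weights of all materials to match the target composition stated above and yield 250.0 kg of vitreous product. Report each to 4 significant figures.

Revised batch per 250.0 kg vitreous product:
  dolomitic limestone: 50.80 kg
  CaSiO3: 96.70 kg
  talc: 133.8 kg
Total batch = 281.3 kg; LOI loss = 31.32 kg

All internal work keeps exact precision end to end; in-progress results appear rounded to 4 significant figures across the worked steps; a single rounding produces each reported figure — derived quantities are rebuilt at exact precision (totals, ignition loss, net glass mass, yield, three oxide percentages) from the batch weights per 250.0 kg of glass as they appear in the question or the answer.
Oxide-by-oxide targets in 250.0 kg vitreous product:
  MgO: 21.70% × 250.0 = 54.25 kg
  CaO: 24.62% × 250.0 = 61.55 kg
  SiO2: 53.68% × 250.0 = 134.2 kg
Verifying the oxide balance using the reported weights, on the stated basis (each sum matches its target mass up to rounding of the answer):
  MgO: 50.80·0.2168 + 133.8·0.3231 = 54.24 kg (target 54.25 kg)
  CaO: 50.80·0.3031 + 96.70·0.4773 = 61.55 kg (target 61.55 kg)
  SiO2: 96.70·0.5197 + 133.8·0.6273 = 134.2 kg (target 134.2 kg)
Auditing the glass mass value: batch Σ − ignition loss = 250.0 kg (per-oxide target masses sum to 250.0 kg; basis as stated: 250.0 kg — differing by rounding only).
Total batch = Σ batch = 281.3 kg; the LOI term Σ batch·LOI equals 31.32 kg; as yield: glass ÷ batch → 88.87%.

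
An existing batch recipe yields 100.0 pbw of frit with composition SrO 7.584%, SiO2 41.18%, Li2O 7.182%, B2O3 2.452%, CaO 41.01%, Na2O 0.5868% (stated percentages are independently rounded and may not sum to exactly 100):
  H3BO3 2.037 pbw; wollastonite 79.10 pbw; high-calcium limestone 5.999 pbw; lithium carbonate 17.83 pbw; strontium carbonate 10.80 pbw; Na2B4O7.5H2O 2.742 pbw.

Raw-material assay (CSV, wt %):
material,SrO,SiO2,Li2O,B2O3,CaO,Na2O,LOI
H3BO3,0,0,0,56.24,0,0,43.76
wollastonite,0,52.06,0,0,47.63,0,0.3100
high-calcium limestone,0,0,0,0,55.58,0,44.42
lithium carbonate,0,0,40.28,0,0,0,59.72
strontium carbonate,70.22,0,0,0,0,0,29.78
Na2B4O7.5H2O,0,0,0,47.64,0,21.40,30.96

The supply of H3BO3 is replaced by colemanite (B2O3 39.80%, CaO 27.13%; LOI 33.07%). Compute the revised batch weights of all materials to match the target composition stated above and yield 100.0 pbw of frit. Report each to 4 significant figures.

Revised batch per 100.0 pbw frit:
  colemanite: 2.879 pbw
  wollastonite: 79.10 pbw
  high-calcium limestone: 4.594 pbw
  lithium carbonate: 17.83 pbw
  strontium carbonate: 10.80 pbw
  Na2B4O7.5H2O: 2.742 pbw
Total batch = 117.9 pbw; LOI loss = 17.95 pbw

Every computation runs at exact precision from first step to last; in-progress results are displayed, rounded to 4 significant figures, when written out; each reported number is rounded only once. Derived quantities, including six oxide percentages, LOI, totals, the yield, net glass mass, are re-derived starting from the weights for 100.0 pbw of glass in full precision as set out in either problem or answer.
Target masses of each oxide per 100.0 pbw frit:
  SrO: 7.584% × 100.0 = 7.584 pbw
  SiO2: 41.18% × 100.0 = 41.18 pbw
  Li2O: 7.182% × 100.0 = 7.182 pbw
  B2O3: 2.452% × 100.0 = 2.452 pbw
  CaO: 41.01% × 100.0 = 41.01 pbw
  Na2O: 0.5868% × 100.0 = 0.5868 pbw
Per-oxide balance check with the batch weights as given, per the basis as stated (summed amounts equal target values once rounding is allowed for):
  SrO: 10.80·0.7022 = 7.584 pbw (target 7.584 pbw)
  SiO2: 79.10·0.5206 = 41.18 pbw (target 41.18 pbw)
  Li2O: 17.83·0.4028 = 7.182 pbw (target 7.182 pbw)
  B2O3: 2.879·0.3980 + 2.742·0.4764 = 2.452 pbw (target 2.452 pbw)
  CaO: 2.879·0.2713 + 79.10·0.4763 + 4.594·0.5558 = 41.01 pbw (target 41.01 pbw)
  Na2O: 2.742·0.2140 = 0.5868 pbw (target 0.5868 pbw)
Mass balance on the glass: Σ batch − LOI loss = 99.99 pbw (the Σ of target masses is 99.99 pbw; against the stated basis, 100.0 pbw — differing by rounding only).
Summing the batch: Σ batch = 117.9 pbw; ignition loss, Σ(batch × LOI) = 17.95 pbw; as yield: glass ÷ batch → 84.78%.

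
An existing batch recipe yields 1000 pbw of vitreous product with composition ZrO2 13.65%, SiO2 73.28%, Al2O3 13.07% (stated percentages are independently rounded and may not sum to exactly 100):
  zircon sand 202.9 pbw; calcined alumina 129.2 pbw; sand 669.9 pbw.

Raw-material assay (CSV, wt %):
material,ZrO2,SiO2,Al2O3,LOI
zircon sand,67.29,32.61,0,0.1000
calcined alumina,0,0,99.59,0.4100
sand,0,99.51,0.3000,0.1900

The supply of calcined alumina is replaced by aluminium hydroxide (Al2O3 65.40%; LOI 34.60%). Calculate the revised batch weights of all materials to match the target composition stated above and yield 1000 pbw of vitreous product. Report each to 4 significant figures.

The intermediate values appear, with 4-significant-figure rounding, across the worked steps — exact precision is maintained from start to finish. Every reported figure takes exactly one rounding — derived quantities, which include yield, ignition loss, totals, net glass mass, the three compositions, are computed at full float precision, exactly as shown in the problem or answer text, from the weighed amounts per 1000 pbw of glass.
Target masses of each oxide per 1000 pbw vitreous product:
  ZrO2: 13.65% × 1000 = 136.5 pbw
  SiO2: 73.28% × 1000 = 732.8 pbw
  Al2O3: 13.07% × 1000 = 130.7 pbw
A balance pass over the oxides, with the batch weights as given, at the basis given (target by target, the sums agree given rounding of the digits):
  ZrO2: 202.9·0.6729 = 136.5 pbw (target 136.5 pbw)
  SiO2: 202.9·0.3261 + 669.9·0.9951 = 732.8 pbw (target 732.8 pbw)
  Al2O3: 196.8·0.6540 + 669.9·0.003000 = 130.7 pbw (target 130.7 pbw)
Auditing the glass mass value: net batch after ignition = 1000 pbw (per-oxide target masses sum to 1000 pbw; against the stated basis, 1000 pbw — differing by rounding only).
Total batch = Σ batch = 1070 pbw; ignition loss, Σ(batch × LOI) = 69.57 pbw; as yield: glass ÷ batch → 93.50%.

Revised batch per 1000 pbw vitreous product:
  zircon sand: 202.9 pbw
  aluminium hydroxide: 196.8 pbw
  sand: 669.9 pbw
Total batch = 1070 pbw; LOI loss = 69.57 pbw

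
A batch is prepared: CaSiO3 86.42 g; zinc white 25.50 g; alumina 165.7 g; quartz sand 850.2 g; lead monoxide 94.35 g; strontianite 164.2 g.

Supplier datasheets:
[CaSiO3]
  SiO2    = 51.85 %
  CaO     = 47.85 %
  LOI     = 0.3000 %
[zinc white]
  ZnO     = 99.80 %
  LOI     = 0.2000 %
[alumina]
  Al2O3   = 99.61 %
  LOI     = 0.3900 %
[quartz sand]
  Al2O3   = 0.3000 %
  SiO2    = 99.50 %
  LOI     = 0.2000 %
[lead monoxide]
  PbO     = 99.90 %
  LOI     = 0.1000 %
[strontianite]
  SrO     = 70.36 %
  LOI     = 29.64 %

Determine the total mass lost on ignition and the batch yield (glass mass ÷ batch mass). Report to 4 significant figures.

LOI loss = 51.42 g; glass = 1335 g; yield = 96.29%

Exact precision is held end to end. Intermediates are displayed (rounded to 4 significant figures) in the printout. Each reported result is rounded only once. Derived quantities (totals, the yield, the six compositions, net glass mass, ignition loss) are re-derived at full precision from the weighed amounts on 1335 g of glass as given in either problem or answer.
Per-material ignition loss:
  CaSiO3: 86.42 × 0.003000 = 0.2593 g
  zinc white: 25.50 × 0.002000 = 0.05100 g
  alumina: 165.7 × 0.003900 = 0.6462 g
  quartz sand: 850.2 × 0.002000 = 1.700 g
  lead monoxide: 94.35 × 0.001000 = 0.09435 g
  strontianite: 164.2 × 0.2964 = 48.67 g
Total LOI = 51.42 g
Glass = batch − LOI = 1386 − 51.42 = 1335 g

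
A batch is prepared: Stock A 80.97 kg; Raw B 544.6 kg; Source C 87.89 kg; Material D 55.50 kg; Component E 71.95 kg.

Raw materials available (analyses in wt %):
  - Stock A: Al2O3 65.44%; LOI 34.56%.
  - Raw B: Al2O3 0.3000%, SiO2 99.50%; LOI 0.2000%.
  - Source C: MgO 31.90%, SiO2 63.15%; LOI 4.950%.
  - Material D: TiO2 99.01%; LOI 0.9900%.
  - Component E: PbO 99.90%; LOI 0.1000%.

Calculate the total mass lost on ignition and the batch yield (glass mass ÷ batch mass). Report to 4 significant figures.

Full float precision is maintained from start to finish — working values appear rounded to four significant digits across the worked steps; every reported figure includes exactly one rounding; the derived quantities (five oxide percentages, totals, glass mass, the yield, LOI) are recomputed in full precision from the batch weights per 806.9 kg of glass as given in the question or the answer.
Each material's LOI contribution:
  Stock A: 80.97 × 0.3456 = 27.98 kg
  Raw B: 544.6 × 0.002000 = 1.089 kg
  Source C: 87.89 × 0.04950 = 4.351 kg
  Material D: 55.50 × 0.009900 = 0.5494 kg
  Component E: 71.95 × 0.001000 = 0.07195 kg
Total LOI = 34.04 kg
Glass = batch − LOI = 840.9 − 34.04 = 806.9 kg

LOI loss = 34.04 kg; glass = 806.9 kg; yield = 95.95%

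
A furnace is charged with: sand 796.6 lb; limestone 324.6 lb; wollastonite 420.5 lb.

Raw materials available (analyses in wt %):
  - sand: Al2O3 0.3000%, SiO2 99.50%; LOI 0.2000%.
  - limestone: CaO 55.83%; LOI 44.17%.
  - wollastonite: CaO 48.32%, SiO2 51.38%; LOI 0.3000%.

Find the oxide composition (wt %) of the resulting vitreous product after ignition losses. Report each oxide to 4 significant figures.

Glass mass = 1395 lb (batch 1542 − LOI 146.2).
Composition: Al2O3 0.1713%, CaO 27.55%, SiO2 72.28%

The whole derivation runs at full precision at each step — intermediates are printed (rounded to 4 significant digits) on the page; every reported number is rounded just once — derived quantities are rebuilt using the weight values for 1395 lb of glass at exact precision (totals, the three compositions, glass mass, ignition loss, the yield), as given in the problem or the answer.
Mass of each oxide from the mix:
  Al2O3: 796.6·0.003000 = 2.390 lb
  CaO: 324.6·0.5583 + 420.5·0.4832 = 384.4 lb
  SiO2: 796.6·0.9950 + 420.5·0.5138 = 1009 lb
LOI: 796.6·0.002000 + 324.6·0.4417 + 420.5·0.003000 = 146.2 lb
batch − LOI leaves glass = 1542 − 146.2 = 1395 lb (equal to the oxide-mass sum)
oxide / glass × 100 gives the wt %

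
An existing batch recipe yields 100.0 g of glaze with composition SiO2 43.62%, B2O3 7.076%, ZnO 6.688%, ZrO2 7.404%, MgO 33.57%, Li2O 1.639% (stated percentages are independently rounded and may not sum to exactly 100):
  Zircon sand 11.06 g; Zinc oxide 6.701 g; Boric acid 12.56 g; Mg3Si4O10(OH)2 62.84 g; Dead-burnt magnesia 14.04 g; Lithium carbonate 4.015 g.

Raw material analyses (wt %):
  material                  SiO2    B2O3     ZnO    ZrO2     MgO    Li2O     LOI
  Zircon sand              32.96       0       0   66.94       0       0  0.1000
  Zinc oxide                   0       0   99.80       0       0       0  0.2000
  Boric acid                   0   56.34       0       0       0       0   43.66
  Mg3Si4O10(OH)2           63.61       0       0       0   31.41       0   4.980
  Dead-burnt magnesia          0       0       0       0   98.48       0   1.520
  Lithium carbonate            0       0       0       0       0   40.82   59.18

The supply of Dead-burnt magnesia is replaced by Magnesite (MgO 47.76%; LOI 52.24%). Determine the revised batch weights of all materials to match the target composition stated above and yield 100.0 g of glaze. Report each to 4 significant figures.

The working math carries exact precision through the solve — working values appear with 4-significant-figure rounding across the worked steps — every reported value undergoes a single rounding — derived quantities, which include LOI, totals, net glass mass, the six compositions, the yield, are re-derived at exact precision, exactly as printed in the problem or the answer, from the weighed amounts at 100.0 g of glass.
Per-oxide target masses for 100.0 g glaze:
  SiO2: 43.62% × 100.0 = 43.62 g
  B2O3: 7.076% × 100.0 = 7.076 g
  ZnO: 6.688% × 100.0 = 6.688 g
  ZrO2: 7.404% × 100.0 = 7.404 g
  MgO: 33.57% × 100.0 = 33.57 g
  Li2O: 1.639% × 100.0 = 1.639 g
A balance pass over the oxides, given the weights on record, for the quoted basis mass (sums match the target masses net of answer rounding effects):
  SiO2: 11.06·0.3296 + 62.84·0.6361 = 43.62 g (target 43.62 g)
  B2O3: 12.56·0.5634 = 7.076 g (target 7.076 g)
  ZnO: 6.701·0.9980 = 6.688 g (target 6.688 g)
  ZrO2: 11.06·0.6694 = 7.404 g (target 7.404 g)
  MgO: 62.84·0.3141 + 28.96·0.4776 = 33.57 g (target 33.57 g)
  Li2O: 4.015·0.4082 = 1.639 g (target 1.639 g)
Glass-mass closure: Σ batch − LOI loss = 99.99 g (targets for the oxides total 100.0 g; with the basis standing at 100.0 g — gaps are rounding artifacts).
Batch grand total — Σ batch = 126.1 g; loss to ignition Σ batch·LOI = 26.14 g; yield, glass over the total, = 79.27%.

Revised batch per 100.0 g glaze:
  Zircon sand: 11.06 g
  Zinc oxide: 6.701 g
  Boric acid: 12.56 g
  Mg3Si4O10(OH)2: 62.84 g
  Magnesite: 28.96 g
  Lithium carbonate: 4.015 g
Total batch = 126.1 g; LOI loss = 26.14 g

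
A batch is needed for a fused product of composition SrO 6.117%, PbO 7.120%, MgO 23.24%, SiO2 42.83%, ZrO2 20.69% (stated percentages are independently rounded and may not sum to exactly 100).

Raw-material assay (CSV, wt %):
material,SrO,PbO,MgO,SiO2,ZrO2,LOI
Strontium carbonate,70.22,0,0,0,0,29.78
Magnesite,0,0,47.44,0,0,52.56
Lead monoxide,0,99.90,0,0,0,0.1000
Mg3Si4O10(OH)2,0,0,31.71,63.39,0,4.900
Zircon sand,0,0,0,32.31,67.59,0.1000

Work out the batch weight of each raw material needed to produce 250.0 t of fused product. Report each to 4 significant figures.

Batch per 250.0 t fused product:
  Strontium carbonate: 21.78 t
  Magnesite: 35.64 t
  Lead monoxide: 17.82 t
  Mg3Si4O10(OH)2: 129.9 t
  Zircon sand: 76.53 t
Total batch = 281.7 t; LOI loss = 31.68 t; yield = 88.75%

Intermediates are printed, rounded to four significant digits, on the page; all internal work holds full float precision from first step to last. Each reported number undergoes a single rounding. Derived quantities, which include net glass mass, the five compositions, LOI, the totals, the yield, are rebuilt in full float precision, precisely as stated by problem or answer, starting from the weights at 250.0 t of glass.
Target oxide masses per 250.0 t fused product:
  SrO: 6.117% × 250.0 = 15.29 t
  PbO: 7.120% × 250.0 = 17.80 t
  MgO: 23.24% × 250.0 = 58.10 t
  SiO2: 42.83% × 250.0 = 107.1 t
  ZrO2: 20.69% × 250.0 = 51.72 t
A balance pass over the oxides, using the reported weights, on the stated basis (each sum matches its target mass within answer rounding):
  SrO: 21.78·0.7022 = 15.29 t (target 15.29 t)
  PbO: 17.82·0.9990 = 17.80 t (target 17.80 t)
  MgO: 35.64·0.4744 + 129.9·0.3171 = 58.10 t (target 58.10 t)
  SiO2: 129.9·0.6339 + 76.53·0.3231 = 107.1 t (target 107.1 t)
  ZrO2: 76.53·0.6759 = 51.73 t (target 51.72 t)
The glass-mass cross-check: total batch − LOI = 250.0 t (per-oxide target masses sum to 250.0 t; versus the stated basis of 250.0 t — differing by rounding only).
Batch total: Σ batch = 281.7 t; ignition loss, Σ(batch × LOI) = 31.68 t; yield = glass ÷ total batch = 88.75%.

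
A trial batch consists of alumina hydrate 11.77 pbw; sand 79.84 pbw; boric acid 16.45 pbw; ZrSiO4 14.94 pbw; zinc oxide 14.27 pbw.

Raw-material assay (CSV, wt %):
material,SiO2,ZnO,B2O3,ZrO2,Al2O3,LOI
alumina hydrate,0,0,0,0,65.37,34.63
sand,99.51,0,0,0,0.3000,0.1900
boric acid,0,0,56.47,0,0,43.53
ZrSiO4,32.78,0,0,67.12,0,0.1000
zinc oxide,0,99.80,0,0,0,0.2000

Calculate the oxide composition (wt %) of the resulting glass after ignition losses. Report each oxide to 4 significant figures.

In-progress results are printed with 4-significant-figure rounding as written. All internal work holds exact precision through the solve — every reported number is rounded just once; the derived quantities are re-derived at full precision (the five compositions, yield, glass mass, totals, ignition loss) using the weight values at 125.8 pbw of glass, as they appear in the question or the answer.
Delivered oxide masses:
  SiO2: 79.84·0.9951 + 14.94·0.3278 = 84.35 pbw
  ZnO: 14.27·0.9980 = 14.24 pbw
  B2O3: 16.45·0.5647 = 9.289 pbw
  ZrO2: 14.94·0.6712 = 10.03 pbw
  Al2O3: 11.77·0.6537 + 79.84·0.003000 = 7.934 pbw
LOI: 11.77·0.3463 + 79.84·0.001900 + 16.45·0.4353 + 14.94·0.001000 + 14.27·0.002000 = 11.43 pbw
batch − LOI leaves glass = 137.3 − 11.43 = 125.8 pbw (consistent with Σ oxide mass)
percent share: oxide ÷ glass, ×100

Glass mass = 125.8 pbw (batch 137.3 − LOI 11.43).
Composition: SiO2 67.03%, ZnO 11.32%, B2O3 7.382%, ZrO2 7.969%, Al2O3 6.305%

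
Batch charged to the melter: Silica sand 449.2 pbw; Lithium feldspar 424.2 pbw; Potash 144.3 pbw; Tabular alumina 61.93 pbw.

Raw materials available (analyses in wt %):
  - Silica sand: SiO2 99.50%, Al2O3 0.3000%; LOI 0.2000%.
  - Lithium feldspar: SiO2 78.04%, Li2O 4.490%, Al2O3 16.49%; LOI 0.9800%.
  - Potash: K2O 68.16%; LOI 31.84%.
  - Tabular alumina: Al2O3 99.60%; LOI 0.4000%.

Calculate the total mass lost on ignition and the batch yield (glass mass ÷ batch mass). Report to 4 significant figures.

The intermediate values appear (rounded to four significant figures) as written; all internal work runs at full precision throughout — exactly one rounding lands on each reported result; derived quantities are recomputed from the batch weights per 1028 pbw of glass at full float precision (yield, LOI, the four compositions, the totals, glass mass) as quoted within the problem or answer text.
Each material's LOI contribution:
  Silica sand: 449.2 × 0.002000 = 0.8984 pbw
  Lithium feldspar: 424.2 × 0.009800 = 4.157 pbw
  Potash: 144.3 × 0.3184 = 45.95 pbw
  Tabular alumina: 61.93 × 0.004000 = 0.2477 pbw
Total LOI = 51.25 pbw
Glass = batch − LOI = 1080 − 51.25 = 1028 pbw

LOI loss = 51.25 pbw; glass = 1028 pbw; yield = 95.25%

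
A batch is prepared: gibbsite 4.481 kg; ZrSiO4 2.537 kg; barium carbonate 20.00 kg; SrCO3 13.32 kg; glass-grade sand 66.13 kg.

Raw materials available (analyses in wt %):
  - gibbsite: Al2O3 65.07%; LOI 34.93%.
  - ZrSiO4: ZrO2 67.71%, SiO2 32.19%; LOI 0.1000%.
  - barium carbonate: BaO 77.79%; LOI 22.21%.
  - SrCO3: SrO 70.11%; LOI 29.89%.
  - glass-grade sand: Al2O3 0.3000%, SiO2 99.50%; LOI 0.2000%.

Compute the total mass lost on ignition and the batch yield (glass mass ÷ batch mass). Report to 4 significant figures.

In-progress results are shown, rounded to four significant figures, when written out. Full precision is maintained in all steps. A single rounding finalizes every reported number; the derived quantities are computed at full precision (totals, the yield, net glass mass, ignition loss, the five compositions) from the weighed amounts on 96.34 kg of glass as quoted within problem or answer.
Each material's LOI contribution:
  gibbsite: 4.481 × 0.3493 = 1.565 kg
  ZrSiO4: 2.537 × 0.001000 = 0.002537 kg
  barium carbonate: 20.00 × 0.2221 = 4.442 kg
  SrCO3: 13.32 × 0.2989 = 3.981 kg
  glass-grade sand: 66.13 × 0.002000 = 0.1323 kg
Total LOI = 10.12 kg
Glass = batch − LOI = 106.5 − 10.12 = 96.34 kg

LOI loss = 10.12 kg; glass = 96.34 kg; yield = 90.49%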